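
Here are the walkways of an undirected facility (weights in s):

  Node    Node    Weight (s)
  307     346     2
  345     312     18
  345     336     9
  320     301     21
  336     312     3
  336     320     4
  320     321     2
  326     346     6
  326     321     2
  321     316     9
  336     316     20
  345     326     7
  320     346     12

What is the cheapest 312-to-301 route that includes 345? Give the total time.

44 s

Best 312 to 345: 312 → 336 → 345 costing 12
Best 345 to 301: 345 → 326 → 321 → 320 → 301 costing 32
Total via 345: 12 + 32 = 44 s.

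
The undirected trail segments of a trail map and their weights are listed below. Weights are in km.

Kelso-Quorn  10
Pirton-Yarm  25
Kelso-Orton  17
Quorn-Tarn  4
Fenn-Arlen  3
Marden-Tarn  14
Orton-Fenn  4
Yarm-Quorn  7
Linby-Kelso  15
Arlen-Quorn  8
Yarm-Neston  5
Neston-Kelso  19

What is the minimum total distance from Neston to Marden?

Running Dijkstra from Neston:
Neston: 0
Yarm: 5  (via Neston)
Quorn: 12  (via Yarm)
Tarn: 16  (via Quorn)
Kelso: 19  (via Neston)
Arlen: 20  (via Quorn)
Fenn: 23  (via Arlen)
Orton: 27  (via Fenn)
Pirton: 30  (via Yarm)
Marden: 30  (via Tarn)
Shortest route: Neston–Yarm–Quorn–Tarn–Marden = 30 km.

30 km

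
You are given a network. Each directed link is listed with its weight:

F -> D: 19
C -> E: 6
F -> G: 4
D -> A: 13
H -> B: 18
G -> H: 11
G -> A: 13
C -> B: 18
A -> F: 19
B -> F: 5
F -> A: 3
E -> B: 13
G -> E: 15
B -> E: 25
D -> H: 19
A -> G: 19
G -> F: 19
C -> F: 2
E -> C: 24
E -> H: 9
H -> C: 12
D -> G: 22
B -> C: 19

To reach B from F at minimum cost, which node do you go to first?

G

Compare a few routes:
F - G - H - B: 4+11+18 = 33
F - G - H - C - B: 4+11+12+18 = 45
F - G - E - B: 4+15+13 = 32
Cheapest is F - G - E - B at 32.
So from F the first move is to G.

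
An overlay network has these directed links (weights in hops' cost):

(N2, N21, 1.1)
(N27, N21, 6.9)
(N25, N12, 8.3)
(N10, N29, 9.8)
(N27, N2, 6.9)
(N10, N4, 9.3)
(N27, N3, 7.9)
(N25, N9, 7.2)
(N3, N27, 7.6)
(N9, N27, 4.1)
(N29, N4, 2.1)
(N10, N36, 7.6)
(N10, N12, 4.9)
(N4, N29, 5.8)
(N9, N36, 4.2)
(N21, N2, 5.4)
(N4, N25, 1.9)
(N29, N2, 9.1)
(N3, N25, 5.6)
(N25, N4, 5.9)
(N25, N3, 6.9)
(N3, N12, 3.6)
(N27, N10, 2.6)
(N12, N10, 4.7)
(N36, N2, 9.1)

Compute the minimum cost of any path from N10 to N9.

Candidate routes:
N10–N4–N25–N9: 9.3+1.9+7.2 = 18.4
N10–N29–N4–N25–N9: 9.8+2.1+1.9+7.2 = 21
Cheapest is N10–N4–N25–N9 at 18.4 hops' cost.

18.4 hops' cost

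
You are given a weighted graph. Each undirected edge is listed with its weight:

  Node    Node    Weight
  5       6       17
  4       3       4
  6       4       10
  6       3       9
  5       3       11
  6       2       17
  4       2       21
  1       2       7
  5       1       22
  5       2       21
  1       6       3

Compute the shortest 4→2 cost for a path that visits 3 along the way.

Shortest 4→3: 4 → 3 = 4
Best 3 to 2: 3 → 6 → 1 → 2 costing 19
Total via 3: 4 + 19 = 23.

23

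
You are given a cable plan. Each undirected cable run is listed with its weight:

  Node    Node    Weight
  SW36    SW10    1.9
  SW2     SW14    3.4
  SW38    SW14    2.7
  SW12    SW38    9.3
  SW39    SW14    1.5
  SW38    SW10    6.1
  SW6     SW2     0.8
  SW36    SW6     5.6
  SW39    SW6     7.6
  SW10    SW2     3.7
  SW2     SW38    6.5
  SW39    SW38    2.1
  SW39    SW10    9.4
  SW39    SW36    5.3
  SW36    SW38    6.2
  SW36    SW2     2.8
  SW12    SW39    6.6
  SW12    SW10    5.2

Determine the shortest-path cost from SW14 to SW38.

2.7

Shortest distances from SW14:
SW14: 0
SW39: 1.5  (via SW14)
SW38: 2.7  (via SW14)
Shortest route: SW14 → SW38 = 2.7.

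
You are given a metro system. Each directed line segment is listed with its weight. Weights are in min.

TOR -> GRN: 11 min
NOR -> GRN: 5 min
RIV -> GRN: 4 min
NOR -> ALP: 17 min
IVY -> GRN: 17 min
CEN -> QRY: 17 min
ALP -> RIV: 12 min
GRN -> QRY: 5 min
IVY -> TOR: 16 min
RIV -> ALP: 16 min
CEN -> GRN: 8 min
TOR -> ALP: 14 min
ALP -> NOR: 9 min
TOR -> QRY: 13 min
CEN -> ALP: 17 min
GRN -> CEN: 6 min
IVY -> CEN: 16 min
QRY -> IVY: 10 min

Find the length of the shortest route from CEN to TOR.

39 min

Running Dijkstra from CEN:
CEN: 0
GRN: 8  (via CEN)
QRY: 13  (via GRN)
ALP: 17  (via CEN)
IVY: 23  (via QRY)
NOR: 26  (via ALP)
RIV: 29  (via ALP)
TOR: 39  (via IVY)
Shortest route: CEN–GRN–QRY–IVY–TOR = 39 min.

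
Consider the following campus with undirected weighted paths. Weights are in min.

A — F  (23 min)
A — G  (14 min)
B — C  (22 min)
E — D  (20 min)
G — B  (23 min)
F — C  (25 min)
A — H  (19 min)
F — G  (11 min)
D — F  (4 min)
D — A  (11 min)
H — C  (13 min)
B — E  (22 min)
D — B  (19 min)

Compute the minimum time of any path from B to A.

Running Dijkstra from B:
B: 0
D: 19  (via B)
C: 22  (via B)
E: 22  (via B)
F: 23  (via D)
G: 23  (via B)
A: 30  (via D)
Shortest route: B → D → A = 30 min.

30 min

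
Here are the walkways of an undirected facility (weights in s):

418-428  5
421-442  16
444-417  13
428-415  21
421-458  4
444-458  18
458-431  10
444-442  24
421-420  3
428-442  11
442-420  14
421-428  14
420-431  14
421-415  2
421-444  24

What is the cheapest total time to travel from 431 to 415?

Enumerating some paths:
431 - 458 - 421 - 415: 10+4+2 = 16
431 - 420 - 421 - 415: 14+3+2 = 19
The minimum is 16 s via 431 - 458 - 421 - 415.

16 s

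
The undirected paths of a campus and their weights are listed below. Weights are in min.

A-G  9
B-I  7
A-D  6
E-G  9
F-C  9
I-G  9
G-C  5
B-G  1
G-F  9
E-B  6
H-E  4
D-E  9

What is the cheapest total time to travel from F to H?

Running Dijkstra from F:
F: 0
C: 9  (via F)
G: 9  (via F)
B: 10  (via G)
E: 16  (via B)
I: 17  (via B)
A: 18  (via G)
H: 20  (via E)
Shortest route: F → G → B → E → H = 20 min.

20 min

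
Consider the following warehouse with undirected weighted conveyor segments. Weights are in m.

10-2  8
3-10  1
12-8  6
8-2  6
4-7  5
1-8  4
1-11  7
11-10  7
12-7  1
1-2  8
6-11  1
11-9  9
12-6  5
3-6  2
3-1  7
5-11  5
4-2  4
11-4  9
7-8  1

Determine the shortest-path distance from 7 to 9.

Settle nodes by increasing distance from 7:
7: 0
8: 1  (via 7)
12: 1  (via 7)
1: 5  (via 8)
4: 5  (via 7)
6: 6  (via 12)
2: 7  (via 8)
11: 7  (via 6)
3: 8  (via 6)
10: 9  (via 3)
5: 12  (via 11)
9: 16  (via 11)
Shortest route: 7 → 12 → 6 → 11 → 9 = 16 m.

16 m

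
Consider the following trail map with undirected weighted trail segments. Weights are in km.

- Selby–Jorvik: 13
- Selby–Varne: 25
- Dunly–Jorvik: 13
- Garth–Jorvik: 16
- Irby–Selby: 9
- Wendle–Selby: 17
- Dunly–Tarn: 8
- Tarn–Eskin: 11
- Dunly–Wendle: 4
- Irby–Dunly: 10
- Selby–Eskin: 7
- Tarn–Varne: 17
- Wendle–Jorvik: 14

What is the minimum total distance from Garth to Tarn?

Running Dijkstra from Garth:
Garth: 0
Jorvik: 16  (via Garth)
Dunly: 29  (via Jorvik)
Selby: 29  (via Jorvik)
Wendle: 30  (via Jorvik)
Eskin: 36  (via Selby)
Tarn: 37  (via Dunly)
Shortest route: Garth–Jorvik–Dunly–Tarn = 37 km.

37 km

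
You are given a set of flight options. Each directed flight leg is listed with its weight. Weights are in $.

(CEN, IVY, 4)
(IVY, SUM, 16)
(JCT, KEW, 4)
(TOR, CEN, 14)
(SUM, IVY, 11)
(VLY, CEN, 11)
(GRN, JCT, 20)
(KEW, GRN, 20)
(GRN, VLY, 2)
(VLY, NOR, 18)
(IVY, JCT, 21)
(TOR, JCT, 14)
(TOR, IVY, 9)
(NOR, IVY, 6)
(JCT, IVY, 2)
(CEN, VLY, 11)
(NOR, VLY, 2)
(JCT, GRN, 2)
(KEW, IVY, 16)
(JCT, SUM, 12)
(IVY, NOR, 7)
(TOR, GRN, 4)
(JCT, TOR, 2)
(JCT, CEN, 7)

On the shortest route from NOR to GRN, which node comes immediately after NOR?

Enumerating some paths:
NOR - IVY - JCT - TOR - GRN: 6+21+2+4 = 33
NOR - IVY - JCT - GRN: 6+21+2 = 29
The minimum is $29 via NOR - IVY - JCT - GRN.
So from NOR the first move is to IVY.

IVY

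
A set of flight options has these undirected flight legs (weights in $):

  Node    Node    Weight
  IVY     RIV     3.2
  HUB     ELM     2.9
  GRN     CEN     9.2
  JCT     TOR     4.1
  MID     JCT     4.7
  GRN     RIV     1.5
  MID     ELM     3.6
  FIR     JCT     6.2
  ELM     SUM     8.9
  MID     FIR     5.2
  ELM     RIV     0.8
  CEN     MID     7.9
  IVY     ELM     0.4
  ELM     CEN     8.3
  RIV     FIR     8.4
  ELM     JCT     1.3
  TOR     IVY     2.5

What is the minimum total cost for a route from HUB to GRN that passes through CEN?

Best HUB to CEN: HUB → ELM → CEN costing 11.2
Best CEN to GRN: CEN → GRN costing 9.2
Total via CEN: 11.2 + 9.2 = $20.4.

$20.4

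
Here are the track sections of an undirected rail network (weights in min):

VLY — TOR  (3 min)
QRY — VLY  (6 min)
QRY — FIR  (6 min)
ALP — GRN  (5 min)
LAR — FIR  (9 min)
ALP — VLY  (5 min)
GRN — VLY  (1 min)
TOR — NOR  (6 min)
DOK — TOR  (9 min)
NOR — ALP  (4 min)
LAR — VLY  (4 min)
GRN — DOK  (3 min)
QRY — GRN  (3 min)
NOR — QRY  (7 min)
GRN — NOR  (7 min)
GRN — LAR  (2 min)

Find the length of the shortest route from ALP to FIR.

Enumerating some paths:
ALP - NOR - QRY - FIR: 4+7+6 = 17
ALP - GRN - QRY - FIR: 5+3+6 = 14
ALP - GRN - LAR - FIR: 5+2+9 = 16
ALP - VLY - GRN - QRY - FIR: 5+1+3+6 = 15
Cheapest is ALP - GRN - QRY - FIR at 14 min.

14 min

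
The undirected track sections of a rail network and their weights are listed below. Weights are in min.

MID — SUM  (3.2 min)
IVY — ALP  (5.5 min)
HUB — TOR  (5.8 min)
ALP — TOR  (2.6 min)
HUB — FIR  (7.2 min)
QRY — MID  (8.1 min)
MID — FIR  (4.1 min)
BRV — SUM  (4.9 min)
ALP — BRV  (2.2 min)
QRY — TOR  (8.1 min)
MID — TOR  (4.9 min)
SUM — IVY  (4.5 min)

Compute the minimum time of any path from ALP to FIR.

Settle nodes by increasing distance from ALP:
ALP: 0
BRV: 2.2  (via ALP)
TOR: 2.6  (via ALP)
IVY: 5.5  (via ALP)
SUM: 7.1  (via BRV)
MID: 7.5  (via TOR)
HUB: 8.4  (via TOR)
QRY: 10.7  (via TOR)
FIR: 11.6  (via MID)
Shortest route: ALP → TOR → MID → FIR = 11.6 min.

11.6 min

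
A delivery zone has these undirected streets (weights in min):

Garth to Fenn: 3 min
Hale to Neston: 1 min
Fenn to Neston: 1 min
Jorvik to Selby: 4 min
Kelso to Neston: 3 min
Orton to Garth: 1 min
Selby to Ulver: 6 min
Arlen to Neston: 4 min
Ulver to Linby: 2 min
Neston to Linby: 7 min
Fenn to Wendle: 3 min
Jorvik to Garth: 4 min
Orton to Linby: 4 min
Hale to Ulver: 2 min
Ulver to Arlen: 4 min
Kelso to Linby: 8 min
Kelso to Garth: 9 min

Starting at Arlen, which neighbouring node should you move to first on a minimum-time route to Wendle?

Enumerating some paths:
Arlen - Ulver - Linby - Neston - Fenn - Wendle: 4+2+7+1+3 = 17
Arlen - Neston - Fenn - Wendle: 4+1+3 = 8
Arlen - Ulver - Hale - Neston - Fenn - Wendle: 4+2+1+1+3 = 11
Arlen - Ulver - Linby - Orton - Garth - Fenn - Wendle: 4+2+4+1+3+3 = 17
Cheapest is Arlen - Neston - Fenn - Wendle at 8 min.
So from Arlen the first move is to Neston.

Neston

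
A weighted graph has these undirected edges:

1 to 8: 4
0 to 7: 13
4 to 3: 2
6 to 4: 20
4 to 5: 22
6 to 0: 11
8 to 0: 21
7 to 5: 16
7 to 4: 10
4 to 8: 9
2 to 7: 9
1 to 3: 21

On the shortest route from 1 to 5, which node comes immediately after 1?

Candidate routes:
1 - 3 - 4 - 5: 21+2+22 = 45
1 - 8 - 4 - 5: 4+9+22 = 35
1 - 8 - 4 - 7 - 5: 4+9+10+16 = 39
Cheapest is 1 - 8 - 4 - 5 at 35.
So from 1 the first move is to 8.

8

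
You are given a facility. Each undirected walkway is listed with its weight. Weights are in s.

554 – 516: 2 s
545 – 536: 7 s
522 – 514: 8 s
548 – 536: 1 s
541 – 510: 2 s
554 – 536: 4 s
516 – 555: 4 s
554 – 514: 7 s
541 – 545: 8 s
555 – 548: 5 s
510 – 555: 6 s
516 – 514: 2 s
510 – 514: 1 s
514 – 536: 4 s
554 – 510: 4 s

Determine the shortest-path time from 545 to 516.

13 s

Shortest distances from 545:
545: 0
536: 7  (via 545)
541: 8  (via 545)
548: 8  (via 536)
510: 10  (via 541)
554: 11  (via 536)
514: 11  (via 536)
516: 13  (via 554)
Shortest route: 545 → 536 → 554 → 516 = 13 s.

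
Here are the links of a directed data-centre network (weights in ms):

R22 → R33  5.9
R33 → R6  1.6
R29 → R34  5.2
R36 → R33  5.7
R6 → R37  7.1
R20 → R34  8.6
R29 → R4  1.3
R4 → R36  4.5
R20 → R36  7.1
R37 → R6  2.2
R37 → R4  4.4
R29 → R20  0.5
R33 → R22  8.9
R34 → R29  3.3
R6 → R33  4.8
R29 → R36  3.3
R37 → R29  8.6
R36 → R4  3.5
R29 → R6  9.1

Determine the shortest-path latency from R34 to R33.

Running Dijkstra from R34:
R34: 0
R29: 3.3  (via R34)
R20: 3.8  (via R29)
R4: 4.6  (via R29)
R36: 6.6  (via R29)
R33: 12.3  (via R36)
Shortest route: R34 → R29 → R36 → R33 = 12.3 ms.

12.3 ms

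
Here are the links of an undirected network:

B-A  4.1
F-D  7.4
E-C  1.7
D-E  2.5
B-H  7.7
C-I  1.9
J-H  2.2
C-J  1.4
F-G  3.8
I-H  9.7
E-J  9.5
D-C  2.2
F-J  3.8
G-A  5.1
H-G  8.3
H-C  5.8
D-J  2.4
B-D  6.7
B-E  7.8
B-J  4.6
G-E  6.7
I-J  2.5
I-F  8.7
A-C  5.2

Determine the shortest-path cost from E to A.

Candidate routes:
E–C–A: 1.7+5.2 = 6.9
E–D–C–A: 2.5+2.2+5.2 = 9.9
The minimum is 6.9 via E–C–A.

6.9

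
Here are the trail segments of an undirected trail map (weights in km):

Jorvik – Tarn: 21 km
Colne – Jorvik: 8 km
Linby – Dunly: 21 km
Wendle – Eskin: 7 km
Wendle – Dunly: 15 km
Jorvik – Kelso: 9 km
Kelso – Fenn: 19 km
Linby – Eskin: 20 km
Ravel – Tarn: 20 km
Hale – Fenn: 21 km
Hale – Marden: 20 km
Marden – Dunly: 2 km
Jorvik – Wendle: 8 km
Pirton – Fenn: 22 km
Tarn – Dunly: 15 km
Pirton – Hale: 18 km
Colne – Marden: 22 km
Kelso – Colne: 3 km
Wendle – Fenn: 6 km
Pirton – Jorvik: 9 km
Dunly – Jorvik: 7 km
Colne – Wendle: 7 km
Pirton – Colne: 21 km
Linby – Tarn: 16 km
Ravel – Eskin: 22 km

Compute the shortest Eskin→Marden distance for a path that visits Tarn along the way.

53 km

Shortest Eskin→Tarn: Eskin–Wendle–Jorvik–Tarn = 36
Best Tarn to Marden: Tarn–Dunly–Marden costing 17
Total via Tarn: 36 + 17 = 53 km.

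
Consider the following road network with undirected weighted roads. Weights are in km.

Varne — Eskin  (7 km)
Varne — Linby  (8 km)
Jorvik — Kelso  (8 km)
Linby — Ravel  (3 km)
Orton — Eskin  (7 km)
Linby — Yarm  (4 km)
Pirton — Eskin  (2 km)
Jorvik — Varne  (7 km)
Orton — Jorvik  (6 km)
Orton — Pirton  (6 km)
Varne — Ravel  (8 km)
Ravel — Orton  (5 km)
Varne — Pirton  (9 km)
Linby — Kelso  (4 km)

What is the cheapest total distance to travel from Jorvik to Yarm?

16 km

Candidate routes:
Jorvik → Orton → Ravel → Linby → Yarm: 6+5+3+4 = 18
Jorvik → Kelso → Linby → Yarm: 8+4+4 = 16
The minimum is 16 km via Jorvik → Kelso → Linby → Yarm.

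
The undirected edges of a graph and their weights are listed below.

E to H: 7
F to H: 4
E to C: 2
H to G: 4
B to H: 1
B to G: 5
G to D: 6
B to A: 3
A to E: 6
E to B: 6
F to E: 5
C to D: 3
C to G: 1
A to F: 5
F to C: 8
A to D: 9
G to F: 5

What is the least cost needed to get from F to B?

5

Enumerating some paths:
F–A–B: 5+3 = 8
F–H–B: 4+1 = 5
The minimum is 5 via F–H–B.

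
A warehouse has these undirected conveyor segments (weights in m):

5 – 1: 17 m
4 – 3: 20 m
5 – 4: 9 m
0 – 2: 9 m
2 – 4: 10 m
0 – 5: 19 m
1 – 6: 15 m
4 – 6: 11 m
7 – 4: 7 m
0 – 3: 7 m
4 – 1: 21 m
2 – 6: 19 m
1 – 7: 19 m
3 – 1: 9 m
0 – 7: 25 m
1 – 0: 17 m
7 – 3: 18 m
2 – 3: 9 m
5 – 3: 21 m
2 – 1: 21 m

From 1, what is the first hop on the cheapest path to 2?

3

Candidate routes:
1 - 3 - 0 - 2: 9+7+9 = 25
1 - 0 - 2: 17+9 = 26
1 - 3 - 2: 9+9 = 18
1 - 2: 21 = 21
Cheapest is 1 - 3 - 2 at 18 m.
So from 1 the first move is to 3.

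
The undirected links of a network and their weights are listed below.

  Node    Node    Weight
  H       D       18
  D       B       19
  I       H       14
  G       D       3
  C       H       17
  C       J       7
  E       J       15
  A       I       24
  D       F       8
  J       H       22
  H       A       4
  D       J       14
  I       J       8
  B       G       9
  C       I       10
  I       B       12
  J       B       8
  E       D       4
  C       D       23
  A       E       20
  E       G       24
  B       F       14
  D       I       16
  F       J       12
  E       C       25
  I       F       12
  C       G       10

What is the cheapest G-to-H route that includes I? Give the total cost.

Best G to I: G–D–I costing 19
Best I to H: I–H costing 14
Total via I: 19 + 14 = 33.

33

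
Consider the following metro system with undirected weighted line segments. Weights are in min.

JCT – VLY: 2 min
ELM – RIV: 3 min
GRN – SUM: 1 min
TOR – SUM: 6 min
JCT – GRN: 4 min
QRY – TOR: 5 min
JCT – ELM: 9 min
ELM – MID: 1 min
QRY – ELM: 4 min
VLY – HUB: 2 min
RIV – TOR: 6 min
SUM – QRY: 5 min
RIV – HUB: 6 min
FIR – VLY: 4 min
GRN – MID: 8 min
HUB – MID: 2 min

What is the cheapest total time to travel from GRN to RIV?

12 min

Compare a few routes:
GRN - SUM - TOR - RIV: 1+6+6 = 13
GRN - MID - ELM - RIV: 8+1+3 = 12
GRN - JCT - VLY - HUB - MID - ELM - RIV: 4+2+2+2+1+3 = 14
GRN - SUM - QRY - ELM - RIV: 1+5+4+3 = 13
Cheapest is GRN - MID - ELM - RIV at 12 min.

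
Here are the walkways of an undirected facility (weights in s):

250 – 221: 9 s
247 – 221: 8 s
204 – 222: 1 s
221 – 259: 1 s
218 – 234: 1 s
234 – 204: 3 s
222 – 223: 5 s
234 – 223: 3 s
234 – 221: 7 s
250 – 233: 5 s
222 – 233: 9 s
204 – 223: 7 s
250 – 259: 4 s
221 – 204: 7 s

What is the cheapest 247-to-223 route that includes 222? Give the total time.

Shortest 247→222: 247–221–204–222 = 16
Best 222 to 223: 222–223 costing 5
Total via 222: 16 + 5 = 21 s.

21 s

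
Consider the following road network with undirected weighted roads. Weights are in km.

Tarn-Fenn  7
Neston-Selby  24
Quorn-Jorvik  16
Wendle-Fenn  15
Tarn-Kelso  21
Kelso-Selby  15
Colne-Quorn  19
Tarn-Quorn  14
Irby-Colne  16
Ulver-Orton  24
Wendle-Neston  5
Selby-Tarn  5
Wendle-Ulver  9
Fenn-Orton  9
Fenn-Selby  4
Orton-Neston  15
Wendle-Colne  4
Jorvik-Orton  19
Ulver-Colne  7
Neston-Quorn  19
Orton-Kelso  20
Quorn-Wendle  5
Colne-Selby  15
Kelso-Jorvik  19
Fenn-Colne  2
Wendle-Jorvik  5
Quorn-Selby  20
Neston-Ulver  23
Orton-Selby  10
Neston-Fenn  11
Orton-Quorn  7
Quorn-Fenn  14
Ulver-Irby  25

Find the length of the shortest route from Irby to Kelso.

Enumerating some paths:
Irby–Colne–Wendle–Jorvik–Kelso: 16+4+5+19 = 44
Irby–Colne–Fenn–Selby–Kelso: 16+2+4+15 = 37
Irby–Colne–Fenn–Tarn–Selby–Kelso: 16+2+7+5+15 = 45
Irby–Colne–Fenn–Tarn–Kelso: 16+2+7+21 = 46
Cheapest is Irby–Colne–Fenn–Selby–Kelso at 37 km.

37 km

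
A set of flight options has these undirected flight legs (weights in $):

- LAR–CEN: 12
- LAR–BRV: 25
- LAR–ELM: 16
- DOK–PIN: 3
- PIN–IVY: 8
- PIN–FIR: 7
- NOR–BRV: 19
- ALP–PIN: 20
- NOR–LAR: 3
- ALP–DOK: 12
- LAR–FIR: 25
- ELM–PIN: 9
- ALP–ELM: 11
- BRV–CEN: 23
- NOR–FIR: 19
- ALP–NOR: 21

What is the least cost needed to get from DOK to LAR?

$28

Enumerating some paths:
DOK - PIN - FIR - NOR - LAR: 3+7+19+3 = 32
DOK - PIN - ELM - LAR: 3+9+16 = 28
Cheapest is DOK - PIN - ELM - LAR at $28.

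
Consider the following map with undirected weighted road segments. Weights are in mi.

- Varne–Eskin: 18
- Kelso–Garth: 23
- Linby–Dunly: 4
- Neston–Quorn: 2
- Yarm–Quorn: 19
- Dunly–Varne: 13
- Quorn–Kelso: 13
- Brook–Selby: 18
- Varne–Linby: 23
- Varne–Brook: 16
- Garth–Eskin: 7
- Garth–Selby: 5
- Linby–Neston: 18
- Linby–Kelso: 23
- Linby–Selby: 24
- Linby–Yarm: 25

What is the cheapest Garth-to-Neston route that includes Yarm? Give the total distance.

75 mi

Best Garth to Yarm: Garth–Selby–Linby–Yarm costing 54
Best Yarm to Neston: Yarm–Quorn–Neston costing 21
Total via Yarm: 54 + 21 = 75 mi.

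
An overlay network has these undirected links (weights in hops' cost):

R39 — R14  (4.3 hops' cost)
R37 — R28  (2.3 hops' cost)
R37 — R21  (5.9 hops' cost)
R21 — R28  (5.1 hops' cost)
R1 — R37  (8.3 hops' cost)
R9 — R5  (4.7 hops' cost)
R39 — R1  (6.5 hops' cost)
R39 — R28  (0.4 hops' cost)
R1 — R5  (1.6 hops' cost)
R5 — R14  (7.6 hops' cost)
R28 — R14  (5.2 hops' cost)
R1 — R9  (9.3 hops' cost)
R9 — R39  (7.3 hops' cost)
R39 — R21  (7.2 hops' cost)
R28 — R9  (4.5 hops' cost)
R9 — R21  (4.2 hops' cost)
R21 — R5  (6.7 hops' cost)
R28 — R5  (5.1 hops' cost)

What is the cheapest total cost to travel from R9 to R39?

Enumerating some paths:
R9 → R39: 7.3 = 7.3
R9 → R28 → R39: 4.5+0.4 = 4.9
R9 → R5 → R28 → R39: 4.7+5.1+0.4 = 10.2
R9 → R21 → R28 → R39: 4.2+5.1+0.4 = 9.7
The minimum is 4.9 hops' cost via R9 → R28 → R39.

4.9 hops' cost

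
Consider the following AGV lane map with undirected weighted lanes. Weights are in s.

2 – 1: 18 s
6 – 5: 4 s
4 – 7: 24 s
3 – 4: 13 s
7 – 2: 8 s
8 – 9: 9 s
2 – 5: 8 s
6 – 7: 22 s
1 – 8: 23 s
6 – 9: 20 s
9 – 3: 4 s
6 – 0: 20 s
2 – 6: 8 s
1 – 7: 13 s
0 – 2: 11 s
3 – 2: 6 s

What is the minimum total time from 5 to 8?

Enumerating some paths:
5 - 2 - 3 - 9 - 8: 8+6+4+9 = 27
5 - 6 - 2 - 3 - 9 - 8: 4+8+6+4+9 = 31
The minimum is 27 s via 5 - 2 - 3 - 9 - 8.

27 s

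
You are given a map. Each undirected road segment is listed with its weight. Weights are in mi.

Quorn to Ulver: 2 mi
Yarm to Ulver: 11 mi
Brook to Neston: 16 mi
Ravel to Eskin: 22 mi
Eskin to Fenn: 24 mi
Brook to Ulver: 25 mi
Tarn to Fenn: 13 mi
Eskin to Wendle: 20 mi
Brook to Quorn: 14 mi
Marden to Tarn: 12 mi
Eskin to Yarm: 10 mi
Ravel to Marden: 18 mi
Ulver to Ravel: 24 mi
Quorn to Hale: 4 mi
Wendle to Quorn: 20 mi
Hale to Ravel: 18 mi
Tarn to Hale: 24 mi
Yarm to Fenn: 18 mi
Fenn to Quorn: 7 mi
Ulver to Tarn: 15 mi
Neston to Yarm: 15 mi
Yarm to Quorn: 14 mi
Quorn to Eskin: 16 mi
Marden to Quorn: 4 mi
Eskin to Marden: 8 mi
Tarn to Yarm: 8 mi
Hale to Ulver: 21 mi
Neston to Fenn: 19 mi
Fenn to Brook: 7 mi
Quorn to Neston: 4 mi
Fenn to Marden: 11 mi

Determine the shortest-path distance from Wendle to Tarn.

Running Dijkstra from Wendle:
Wendle: 0
Quorn: 20  (via Wendle)
Eskin: 20  (via Wendle)
Ulver: 22  (via Quorn)
Hale: 24  (via Quorn)
Marden: 24  (via Quorn)
Neston: 24  (via Quorn)
Fenn: 27  (via Quorn)
Yarm: 30  (via Eskin)
Brook: 34  (via Quorn)
Tarn: 36  (via Marden)
Shortest route: Wendle → Quorn → Marden → Tarn = 36 mi.

36 mi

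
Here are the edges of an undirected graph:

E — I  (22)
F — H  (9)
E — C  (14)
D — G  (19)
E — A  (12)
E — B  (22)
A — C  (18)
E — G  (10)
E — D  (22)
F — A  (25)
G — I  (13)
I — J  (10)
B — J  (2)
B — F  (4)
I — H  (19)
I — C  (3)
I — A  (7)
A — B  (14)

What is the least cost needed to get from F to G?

29

Candidate routes:
F–B–J–I–G: 4+2+10+13 = 29
F–B–A–I–G: 4+14+7+13 = 38
F–B–A–E–G: 4+14+12+10 = 40
F–B–E–G: 4+22+10 = 36
The minimum is 29 via F–B–J–I–G.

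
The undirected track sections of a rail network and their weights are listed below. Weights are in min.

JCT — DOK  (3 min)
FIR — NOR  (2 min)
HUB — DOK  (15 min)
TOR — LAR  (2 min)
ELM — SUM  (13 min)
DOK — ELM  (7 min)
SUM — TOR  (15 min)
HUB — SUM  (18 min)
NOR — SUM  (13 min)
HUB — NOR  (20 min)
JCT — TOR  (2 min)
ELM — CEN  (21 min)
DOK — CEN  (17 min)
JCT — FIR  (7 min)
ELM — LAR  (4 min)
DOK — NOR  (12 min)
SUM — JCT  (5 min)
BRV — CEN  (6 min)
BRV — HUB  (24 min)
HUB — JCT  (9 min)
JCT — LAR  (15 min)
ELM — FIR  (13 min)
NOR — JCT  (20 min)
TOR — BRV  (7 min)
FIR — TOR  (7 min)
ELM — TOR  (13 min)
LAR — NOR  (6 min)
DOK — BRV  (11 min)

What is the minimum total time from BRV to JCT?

9 min

Compare a few routes:
BRV → TOR → FIR → JCT: 7+7+7 = 21
BRV → TOR → JCT: 7+2 = 9
BRV → DOK → JCT: 11+3 = 14
The minimum is 9 min via BRV → TOR → JCT.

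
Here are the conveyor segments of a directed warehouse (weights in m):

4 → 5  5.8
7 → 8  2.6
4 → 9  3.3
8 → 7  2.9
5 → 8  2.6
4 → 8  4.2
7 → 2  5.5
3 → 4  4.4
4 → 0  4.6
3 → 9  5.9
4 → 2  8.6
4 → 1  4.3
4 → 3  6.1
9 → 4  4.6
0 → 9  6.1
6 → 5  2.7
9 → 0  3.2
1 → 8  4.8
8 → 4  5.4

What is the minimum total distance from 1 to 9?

Compare a few routes:
1 - 8 - 4 - 9: 4.8+5.4+3.3 = 13.5
1 - 8 - 4 - 0 - 9: 4.8+5.4+4.6+6.1 = 20.9
The minimum is 13.5 m via 1 - 8 - 4 - 9.

13.5 m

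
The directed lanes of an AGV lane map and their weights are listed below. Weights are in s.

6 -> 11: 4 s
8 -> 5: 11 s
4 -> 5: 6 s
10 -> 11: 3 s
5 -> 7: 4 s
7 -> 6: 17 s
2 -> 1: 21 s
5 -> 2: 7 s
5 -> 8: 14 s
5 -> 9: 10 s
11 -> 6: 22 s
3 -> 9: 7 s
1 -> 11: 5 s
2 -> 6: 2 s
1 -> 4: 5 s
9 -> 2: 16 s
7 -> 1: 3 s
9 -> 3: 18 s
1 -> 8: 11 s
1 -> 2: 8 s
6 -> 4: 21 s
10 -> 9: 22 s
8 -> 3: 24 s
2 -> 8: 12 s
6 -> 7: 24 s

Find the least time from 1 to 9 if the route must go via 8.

32 s

Best 1 to 8: 1 → 8 costing 11
Shortest 8→9: 8 → 5 → 9 = 21
Total via 8: 11 + 21 = 32 s.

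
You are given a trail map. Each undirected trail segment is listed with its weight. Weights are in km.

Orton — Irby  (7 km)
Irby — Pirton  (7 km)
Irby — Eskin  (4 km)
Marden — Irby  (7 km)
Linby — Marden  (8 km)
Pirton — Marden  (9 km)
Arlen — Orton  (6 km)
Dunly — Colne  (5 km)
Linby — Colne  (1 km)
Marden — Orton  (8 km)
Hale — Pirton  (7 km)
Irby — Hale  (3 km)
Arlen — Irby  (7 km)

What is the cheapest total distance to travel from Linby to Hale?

Running Dijkstra from Linby:
Linby: 0
Colne: 1  (via Linby)
Dunly: 6  (via Colne)
Marden: 8  (via Linby)
Irby: 15  (via Marden)
Orton: 16  (via Marden)
Pirton: 17  (via Marden)
Hale: 18  (via Irby)
Shortest route: Linby → Marden → Irby → Hale = 18 km.

18 km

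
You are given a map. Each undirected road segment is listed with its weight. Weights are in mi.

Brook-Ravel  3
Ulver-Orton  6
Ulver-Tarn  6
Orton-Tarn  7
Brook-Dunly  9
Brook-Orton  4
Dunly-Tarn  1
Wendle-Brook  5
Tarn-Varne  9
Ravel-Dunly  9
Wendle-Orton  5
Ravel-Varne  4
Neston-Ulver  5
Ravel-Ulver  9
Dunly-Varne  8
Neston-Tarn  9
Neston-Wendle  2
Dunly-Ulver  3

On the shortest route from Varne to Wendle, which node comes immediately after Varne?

Compare a few routes:
Varne → Ravel → Brook → Orton → Wendle: 4+3+4+5 = 16
Varne → Dunly → Tarn → Neston → Wendle: 8+1+9+2 = 20
Varne → Ravel → Brook → Wendle: 4+3+5 = 12
Varne → Dunly → Ulver → Neston → Wendle: 8+3+5+2 = 18
The minimum is 12 mi via Varne → Ravel → Brook → Wendle.
So from Varne the first move is to Ravel.

Ravel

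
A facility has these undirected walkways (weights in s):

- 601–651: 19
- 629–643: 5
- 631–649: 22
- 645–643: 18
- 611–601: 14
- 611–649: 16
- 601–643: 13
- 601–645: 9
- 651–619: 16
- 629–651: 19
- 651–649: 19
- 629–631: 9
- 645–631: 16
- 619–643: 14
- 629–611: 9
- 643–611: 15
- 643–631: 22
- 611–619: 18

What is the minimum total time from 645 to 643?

18 s

Running Dijkstra from 645:
645: 0
601: 9  (via 645)
631: 16  (via 645)
643: 18  (via 645)
Shortest route: 645 → 643 = 18 s.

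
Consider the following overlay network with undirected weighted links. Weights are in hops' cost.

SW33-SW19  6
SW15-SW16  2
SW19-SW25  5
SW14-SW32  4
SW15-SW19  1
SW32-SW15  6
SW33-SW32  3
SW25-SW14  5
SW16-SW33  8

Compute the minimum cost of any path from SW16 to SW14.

12 hops' cost

Compare a few routes:
SW16 - SW15 - SW19 - SW33 - SW32 - SW14: 2+1+6+3+4 = 16
SW16 - SW15 - SW32 - SW14: 2+6+4 = 12
SW16 - SW15 - SW19 - SW25 - SW14: 2+1+5+5 = 13
SW16 - SW33 - SW32 - SW14: 8+3+4 = 15
Cheapest is SW16 - SW15 - SW32 - SW14 at 12 hops' cost.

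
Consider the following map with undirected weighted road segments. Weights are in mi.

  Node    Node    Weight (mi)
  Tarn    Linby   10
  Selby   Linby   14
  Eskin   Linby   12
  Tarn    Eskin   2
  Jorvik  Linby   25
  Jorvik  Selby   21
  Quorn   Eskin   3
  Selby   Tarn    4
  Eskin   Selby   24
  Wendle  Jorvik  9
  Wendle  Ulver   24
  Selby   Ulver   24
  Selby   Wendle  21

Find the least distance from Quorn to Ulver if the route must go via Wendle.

54 mi

Shortest Quorn→Wendle: Quorn–Eskin–Tarn–Selby–Wendle = 30
Shortest Wendle→Ulver: Wendle–Ulver = 24
Total via Wendle: 30 + 24 = 54 mi.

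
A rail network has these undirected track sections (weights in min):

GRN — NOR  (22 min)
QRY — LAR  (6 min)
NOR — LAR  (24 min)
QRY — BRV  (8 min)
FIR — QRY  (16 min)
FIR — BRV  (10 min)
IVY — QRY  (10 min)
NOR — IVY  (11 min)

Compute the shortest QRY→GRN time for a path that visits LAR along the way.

52 min

Best QRY to LAR: QRY → LAR costing 6
Shortest LAR→GRN: LAR → NOR → GRN = 46
Total via LAR: 6 + 46 = 52 min.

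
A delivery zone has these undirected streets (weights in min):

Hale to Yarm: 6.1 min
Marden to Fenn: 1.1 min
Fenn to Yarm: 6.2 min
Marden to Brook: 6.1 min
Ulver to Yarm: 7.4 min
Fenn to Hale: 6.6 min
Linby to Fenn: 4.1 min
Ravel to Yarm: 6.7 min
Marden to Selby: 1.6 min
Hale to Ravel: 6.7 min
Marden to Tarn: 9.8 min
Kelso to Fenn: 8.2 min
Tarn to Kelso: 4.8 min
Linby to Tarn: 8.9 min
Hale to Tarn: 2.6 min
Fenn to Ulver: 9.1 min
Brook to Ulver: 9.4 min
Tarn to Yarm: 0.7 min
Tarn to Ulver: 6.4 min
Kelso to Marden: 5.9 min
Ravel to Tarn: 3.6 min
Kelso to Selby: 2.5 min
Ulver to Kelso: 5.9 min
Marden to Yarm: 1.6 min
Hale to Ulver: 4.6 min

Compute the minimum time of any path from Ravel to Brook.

12 min

Running Dijkstra from Ravel:
Ravel: 0
Tarn: 3.6  (via Ravel)
Yarm: 4.3  (via Tarn)
Marden: 5.9  (via Yarm)
Hale: 6.2  (via Tarn)
Fenn: 7  (via Marden)
Selby: 7.5  (via Marden)
Kelso: 8.4  (via Tarn)
Ulver: 10  (via Tarn)
Linby: 11.1  (via Fenn)
Brook: 12  (via Marden)
Shortest route: Ravel–Tarn–Yarm–Marden–Brook = 12 min.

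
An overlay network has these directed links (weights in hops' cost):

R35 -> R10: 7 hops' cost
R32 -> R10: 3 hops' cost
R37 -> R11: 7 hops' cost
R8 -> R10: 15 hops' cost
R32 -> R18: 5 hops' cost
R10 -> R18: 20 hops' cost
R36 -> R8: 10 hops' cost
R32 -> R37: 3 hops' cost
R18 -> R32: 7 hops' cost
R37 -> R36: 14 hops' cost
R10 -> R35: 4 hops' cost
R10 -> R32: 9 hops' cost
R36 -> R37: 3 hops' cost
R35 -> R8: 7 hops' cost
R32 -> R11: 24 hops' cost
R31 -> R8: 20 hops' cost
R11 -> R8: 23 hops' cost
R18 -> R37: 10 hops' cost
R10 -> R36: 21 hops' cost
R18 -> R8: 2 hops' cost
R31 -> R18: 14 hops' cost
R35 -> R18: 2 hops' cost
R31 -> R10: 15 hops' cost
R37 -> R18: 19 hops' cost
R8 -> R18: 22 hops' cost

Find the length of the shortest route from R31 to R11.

31 hops' cost

Candidate routes:
R31 - R10 - R32 - R37 - R11: 15+9+3+7 = 34
R31 - R18 - R37 - R11: 14+10+7 = 31
The minimum is 31 hops' cost via R31 - R18 - R37 - R11.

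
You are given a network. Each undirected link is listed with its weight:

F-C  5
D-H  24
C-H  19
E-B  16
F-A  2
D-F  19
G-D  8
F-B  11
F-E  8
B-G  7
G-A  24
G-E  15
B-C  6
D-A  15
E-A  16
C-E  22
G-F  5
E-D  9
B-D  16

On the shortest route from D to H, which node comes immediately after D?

Candidate routes:
D - G - F - C - H: 8+5+5+19 = 37
D - G - B - C - H: 8+7+6+19 = 40
D - H: 24 = 24
Cheapest is D - H at 24.
So from D the first move is to H.

H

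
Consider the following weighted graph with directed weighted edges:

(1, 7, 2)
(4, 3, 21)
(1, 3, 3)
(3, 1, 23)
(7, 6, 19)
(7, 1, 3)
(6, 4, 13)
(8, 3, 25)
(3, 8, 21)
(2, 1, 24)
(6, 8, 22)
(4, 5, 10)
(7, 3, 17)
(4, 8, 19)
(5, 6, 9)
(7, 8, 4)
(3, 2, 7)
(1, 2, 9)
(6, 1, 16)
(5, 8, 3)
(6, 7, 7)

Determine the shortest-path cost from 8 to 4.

82

Running Dijkstra from 8:
8: 0
3: 25  (via 8)
2: 32  (via 3)
1: 48  (via 3)
7: 50  (via 1)
6: 69  (via 7)
4: 82  (via 6)
Shortest route: 8–3–1–7–6–4 = 82.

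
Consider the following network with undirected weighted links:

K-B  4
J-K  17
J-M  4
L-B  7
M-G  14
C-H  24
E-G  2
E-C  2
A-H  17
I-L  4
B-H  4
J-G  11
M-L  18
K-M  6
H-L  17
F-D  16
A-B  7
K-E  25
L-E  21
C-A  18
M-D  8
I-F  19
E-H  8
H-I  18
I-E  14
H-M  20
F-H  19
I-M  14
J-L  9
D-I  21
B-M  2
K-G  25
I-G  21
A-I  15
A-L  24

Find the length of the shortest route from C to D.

Candidate routes:
C - E - G - M - D: 2+2+14+8 = 26
C - E - H - B - M - D: 2+8+4+2+8 = 24
The minimum is 24 via C - E - H - B - M - D.

24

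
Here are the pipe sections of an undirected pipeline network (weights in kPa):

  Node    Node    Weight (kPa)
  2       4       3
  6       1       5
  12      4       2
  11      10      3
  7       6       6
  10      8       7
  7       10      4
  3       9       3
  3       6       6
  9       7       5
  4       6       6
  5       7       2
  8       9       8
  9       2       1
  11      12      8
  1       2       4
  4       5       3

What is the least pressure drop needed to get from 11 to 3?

Settle nodes by increasing distance from 11:
11: 0
10: 3  (via 11)
7: 7  (via 10)
12: 8  (via 11)
5: 9  (via 7)
4: 10  (via 12)
8: 10  (via 10)
9: 12  (via 7)
2: 13  (via 4)
6: 13  (via 7)
3: 15  (via 9)
Shortest route: 11–10–7–9–3 = 15 kPa.

15 kPa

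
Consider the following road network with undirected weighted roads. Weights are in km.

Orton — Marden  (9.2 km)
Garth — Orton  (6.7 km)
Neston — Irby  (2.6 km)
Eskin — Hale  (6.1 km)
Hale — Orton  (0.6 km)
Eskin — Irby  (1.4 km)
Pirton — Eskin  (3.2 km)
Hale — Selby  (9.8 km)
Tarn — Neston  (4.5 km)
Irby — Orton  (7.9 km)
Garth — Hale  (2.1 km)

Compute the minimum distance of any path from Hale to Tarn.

Settle nodes by increasing distance from Hale:
Hale: 0
Orton: 0.6  (via Hale)
Garth: 2.1  (via Hale)
Eskin: 6.1  (via Hale)
Irby: 7.5  (via Eskin)
Pirton: 9.3  (via Eskin)
Marden: 9.8  (via Orton)
Selby: 9.8  (via Hale)
Neston: 10.1  (via Irby)
Tarn: 14.6  (via Neston)
Shortest route: Hale–Eskin–Irby–Neston–Tarn = 14.6 km.

14.6 km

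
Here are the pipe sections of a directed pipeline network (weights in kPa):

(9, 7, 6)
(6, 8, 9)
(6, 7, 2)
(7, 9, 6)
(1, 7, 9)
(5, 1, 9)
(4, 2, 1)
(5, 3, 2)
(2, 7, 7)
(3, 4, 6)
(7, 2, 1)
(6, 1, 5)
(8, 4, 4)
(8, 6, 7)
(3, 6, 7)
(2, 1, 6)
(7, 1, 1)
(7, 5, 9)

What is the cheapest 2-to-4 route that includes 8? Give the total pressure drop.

38 kPa

Best 2 to 8: 2 → 7 → 5 → 3 → 6 → 8 costing 34
Best 8 to 4: 8 → 4 costing 4
Total via 8: 34 + 4 = 38 kPa.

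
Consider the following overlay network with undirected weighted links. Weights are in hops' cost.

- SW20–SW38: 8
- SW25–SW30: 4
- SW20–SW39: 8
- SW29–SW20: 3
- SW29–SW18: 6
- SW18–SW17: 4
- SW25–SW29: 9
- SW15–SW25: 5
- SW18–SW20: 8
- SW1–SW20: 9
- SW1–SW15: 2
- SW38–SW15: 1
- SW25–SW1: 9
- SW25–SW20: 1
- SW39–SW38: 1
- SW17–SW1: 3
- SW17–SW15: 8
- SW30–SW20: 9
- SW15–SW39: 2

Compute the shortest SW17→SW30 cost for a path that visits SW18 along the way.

17 hops' cost

Shortest SW17→SW18: SW17–SW18 = 4
Shortest SW18→SW30: SW18–SW20–SW25–SW30 = 13
Total via SW18: 4 + 13 = 17 hops' cost.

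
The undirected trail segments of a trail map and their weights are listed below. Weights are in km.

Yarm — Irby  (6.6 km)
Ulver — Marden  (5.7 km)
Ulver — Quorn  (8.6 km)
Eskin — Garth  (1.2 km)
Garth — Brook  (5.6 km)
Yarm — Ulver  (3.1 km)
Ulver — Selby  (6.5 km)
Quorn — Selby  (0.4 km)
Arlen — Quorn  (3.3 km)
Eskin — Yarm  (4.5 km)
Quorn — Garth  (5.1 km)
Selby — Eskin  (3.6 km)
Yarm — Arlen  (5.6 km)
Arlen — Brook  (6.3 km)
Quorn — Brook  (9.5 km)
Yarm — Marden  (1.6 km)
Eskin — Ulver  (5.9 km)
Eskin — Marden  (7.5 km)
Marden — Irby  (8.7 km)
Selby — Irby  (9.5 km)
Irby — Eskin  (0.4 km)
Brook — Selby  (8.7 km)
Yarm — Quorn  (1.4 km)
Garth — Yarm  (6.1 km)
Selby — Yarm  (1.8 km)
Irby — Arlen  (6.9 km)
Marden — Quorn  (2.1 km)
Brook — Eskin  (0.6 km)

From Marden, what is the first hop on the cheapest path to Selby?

Candidate routes:
Marden → Quorn → Selby: 2.1+0.4 = 2.5
Marden → Yarm → Quorn → Selby: 1.6+1.4+0.4 = 3.4
Marden → Quorn → Yarm → Selby: 2.1+1.4+1.8 = 5.3
Marden → Yarm → Selby: 1.6+1.8 = 3.4
Cheapest is Marden → Quorn → Selby at 2.5 km.
So from Marden the first move is to Quorn.

Quorn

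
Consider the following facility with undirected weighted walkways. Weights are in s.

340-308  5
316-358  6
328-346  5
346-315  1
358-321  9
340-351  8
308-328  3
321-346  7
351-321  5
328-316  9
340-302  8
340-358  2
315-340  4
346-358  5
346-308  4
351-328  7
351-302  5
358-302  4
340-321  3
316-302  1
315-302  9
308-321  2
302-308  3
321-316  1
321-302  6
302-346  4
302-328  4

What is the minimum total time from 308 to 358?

7 s

Running Dijkstra from 308:
308: 0
321: 2  (via 308)
302: 3  (via 308)
328: 3  (via 308)
316: 3  (via 321)
346: 4  (via 308)
315: 5  (via 346)
340: 5  (via 308)
351: 7  (via 321)
358: 7  (via 302)
Shortest route: 308 → 302 → 358 = 7 s.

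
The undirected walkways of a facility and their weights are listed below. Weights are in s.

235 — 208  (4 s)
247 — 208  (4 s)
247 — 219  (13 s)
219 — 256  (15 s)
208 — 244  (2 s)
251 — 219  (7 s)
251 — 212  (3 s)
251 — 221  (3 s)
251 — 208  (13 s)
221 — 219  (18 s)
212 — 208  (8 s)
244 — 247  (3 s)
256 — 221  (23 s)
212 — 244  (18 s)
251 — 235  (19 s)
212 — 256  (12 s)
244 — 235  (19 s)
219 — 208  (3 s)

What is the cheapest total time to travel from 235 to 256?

22 s

Enumerating some paths:
235–208–219–256: 4+3+15 = 22
235–208–219–251–212–256: 4+3+7+3+12 = 29
235–208–212–256: 4+8+12 = 24
235–208–251–212–256: 4+13+3+12 = 32
Cheapest is 235–208–219–256 at 22 s.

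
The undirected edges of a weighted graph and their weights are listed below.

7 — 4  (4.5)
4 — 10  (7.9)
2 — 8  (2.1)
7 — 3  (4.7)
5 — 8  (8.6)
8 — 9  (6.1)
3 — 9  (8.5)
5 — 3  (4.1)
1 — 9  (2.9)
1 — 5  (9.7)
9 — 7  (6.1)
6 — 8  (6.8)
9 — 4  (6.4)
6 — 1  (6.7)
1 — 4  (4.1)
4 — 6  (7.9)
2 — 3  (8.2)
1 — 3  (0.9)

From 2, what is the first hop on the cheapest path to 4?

3

Compare a few routes:
2 - 8 - 6 - 4: 2.1+6.8+7.9 = 16.8
2 - 8 - 9 - 4: 2.1+6.1+6.4 = 14.6
2 - 8 - 9 - 1 - 4: 2.1+6.1+2.9+4.1 = 15.2
2 - 3 - 1 - 4: 8.2+0.9+4.1 = 13.2
The minimum is 13.2 via 2 - 3 - 1 - 4.
So from 2 the first move is to 3.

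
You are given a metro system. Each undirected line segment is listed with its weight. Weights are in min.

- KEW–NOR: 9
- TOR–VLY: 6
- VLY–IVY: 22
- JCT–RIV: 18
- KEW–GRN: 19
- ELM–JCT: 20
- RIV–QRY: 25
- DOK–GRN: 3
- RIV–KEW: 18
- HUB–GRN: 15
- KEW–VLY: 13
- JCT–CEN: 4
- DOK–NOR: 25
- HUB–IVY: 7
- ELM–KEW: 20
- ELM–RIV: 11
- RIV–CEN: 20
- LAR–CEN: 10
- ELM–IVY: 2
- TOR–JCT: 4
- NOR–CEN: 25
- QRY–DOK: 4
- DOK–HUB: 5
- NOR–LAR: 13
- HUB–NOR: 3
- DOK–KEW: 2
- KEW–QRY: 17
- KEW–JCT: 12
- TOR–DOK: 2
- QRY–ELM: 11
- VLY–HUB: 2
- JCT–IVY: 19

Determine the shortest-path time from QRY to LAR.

Settle nodes by increasing distance from QRY:
QRY: 0
DOK: 4  (via QRY)
KEW: 6  (via DOK)
TOR: 6  (via DOK)
GRN: 7  (via DOK)
HUB: 9  (via DOK)
JCT: 10  (via TOR)
ELM: 11  (via QRY)
VLY: 11  (via HUB)
NOR: 12  (via HUB)
IVY: 13  (via ELM)
CEN: 14  (via JCT)
RIV: 22  (via ELM)
LAR: 24  (via CEN)
Shortest route: QRY → DOK → TOR → JCT → CEN → LAR = 24 min.

24 min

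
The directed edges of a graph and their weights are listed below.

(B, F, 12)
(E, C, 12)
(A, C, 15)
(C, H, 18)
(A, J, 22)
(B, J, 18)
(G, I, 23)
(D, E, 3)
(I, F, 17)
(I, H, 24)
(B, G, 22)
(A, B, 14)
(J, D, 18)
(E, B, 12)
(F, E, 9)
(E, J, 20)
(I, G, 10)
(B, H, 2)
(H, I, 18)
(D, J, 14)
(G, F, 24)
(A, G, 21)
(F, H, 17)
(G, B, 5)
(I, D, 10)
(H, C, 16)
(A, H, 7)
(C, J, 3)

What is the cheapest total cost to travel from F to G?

43

Compare a few routes:
F - E - C - H - I - G: 9+12+18+18+10 = 67
F - H - I - G: 17+18+10 = 45
F - E - B - H - I - G: 9+12+2+18+10 = 51
F - E - B - G: 9+12+22 = 43
The minimum is 43 via F - E - B - G.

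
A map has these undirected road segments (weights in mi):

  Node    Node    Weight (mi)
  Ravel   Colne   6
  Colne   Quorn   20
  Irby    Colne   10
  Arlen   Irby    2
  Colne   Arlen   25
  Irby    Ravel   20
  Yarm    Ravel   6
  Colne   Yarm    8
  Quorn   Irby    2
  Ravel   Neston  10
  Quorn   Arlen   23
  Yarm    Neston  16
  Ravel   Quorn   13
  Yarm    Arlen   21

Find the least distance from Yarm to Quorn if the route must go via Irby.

20 mi

Shortest Yarm→Irby: Yarm–Colne–Irby = 18
Best Irby to Quorn: Irby–Quorn costing 2
Total via Irby: 18 + 2 = 20 mi.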